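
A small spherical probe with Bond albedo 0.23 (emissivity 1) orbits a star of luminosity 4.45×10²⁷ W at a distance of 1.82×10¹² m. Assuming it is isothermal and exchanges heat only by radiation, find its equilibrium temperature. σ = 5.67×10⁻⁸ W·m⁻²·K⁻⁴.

First find the stellar flux at distance d: S = L/(4πd²) = 4.45×10²⁷/(4π·(1.82×10¹²)²) = 106.9 W/m².
For an isothermal sphere, absorbed (1−a)S·πr² = emitted σ·4πr²·T⁴, so T⁴ = (1−a)S/(4σ).
T⁴ = 0.770·106.9/(4·5.67×10⁻⁸) = 3.630×10⁸ K⁴.

T ≈ 138 K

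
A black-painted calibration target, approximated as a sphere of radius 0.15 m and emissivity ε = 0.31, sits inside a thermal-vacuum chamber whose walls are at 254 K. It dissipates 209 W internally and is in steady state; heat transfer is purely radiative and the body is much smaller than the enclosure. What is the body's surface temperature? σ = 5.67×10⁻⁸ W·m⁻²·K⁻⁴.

T ≈ 464 K

For a small grey body in a large enclosure, net radiated power = εσA(T⁴ − T_w⁴).
Steady state: P = εσA(T⁴ − T_w⁴) with A = 4πr² = 0.2827 m².
T⁴ = P/(εσA) + T_w⁴ = 209/(0.31·5.67×10⁻⁸·0.2827) + (254)⁴
    = 4.205×10¹⁰ + 4.162×10⁹ = 4.622×10¹⁰ K⁴.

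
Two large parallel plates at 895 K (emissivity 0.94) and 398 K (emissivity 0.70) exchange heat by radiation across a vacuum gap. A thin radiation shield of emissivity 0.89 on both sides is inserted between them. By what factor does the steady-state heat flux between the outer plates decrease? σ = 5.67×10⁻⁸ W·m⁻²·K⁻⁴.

Without shield: q₀ = σΔ(T⁴)/(1/ε₁+1/ε₂−1) with denominator 1.492.
With shield the two gaps are in series; the resistances add: (1/ε₁+1/ε_s−1)+(1/ε_s+1/ε₂−1) = 1.187+1.552 = 2.740.
Heat-flux ratio q₀/q = 2.740/1.492.

factor ≈ 1.84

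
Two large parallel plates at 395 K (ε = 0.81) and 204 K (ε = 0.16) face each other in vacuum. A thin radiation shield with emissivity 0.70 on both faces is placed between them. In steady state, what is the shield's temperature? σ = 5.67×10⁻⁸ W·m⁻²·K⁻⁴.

In steady state the net flux on the hot side equals that on the cold side.
σ(T₁⁴−T_s⁴)/D₁ = σ(T_s⁴−T₂⁴)/D₂, with D₁ = 1/ε₁+1/ε_s−1 = 1.663, D₂ = 1/ε_s+1/ε₂−1 = 6.679.
Solve for T_s⁴: T_s⁴ = (D₂·T₁⁴ + D₁·T₂⁴)/(D₁+D₂) = 1.984×10¹⁰ K⁴.

T_s ≈ 375 K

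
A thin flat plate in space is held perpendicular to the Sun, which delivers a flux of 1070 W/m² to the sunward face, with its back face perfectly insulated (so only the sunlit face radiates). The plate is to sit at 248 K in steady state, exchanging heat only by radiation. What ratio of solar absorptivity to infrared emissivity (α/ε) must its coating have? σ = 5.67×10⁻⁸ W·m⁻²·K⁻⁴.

α/ε ≈ 0.200

Balance: αS·A = εσ·1A·T⁴ ⇒ α/ε = σT⁴/S.
α/ε = 5.67×10⁻⁸·(248)⁴/1070 = 5.67×10⁻⁸·3.783×10⁹/1070.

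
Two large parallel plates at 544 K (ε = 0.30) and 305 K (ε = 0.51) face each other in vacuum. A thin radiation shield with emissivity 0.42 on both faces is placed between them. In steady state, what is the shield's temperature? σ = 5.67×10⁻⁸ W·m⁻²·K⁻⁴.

In steady state the net flux on the hot side equals that on the cold side.
σ(T₁⁴−T_s⁴)/D₁ = σ(T_s⁴−T₂⁴)/D₂, with D₁ = 1/ε₁+1/ε_s−1 = 4.714, D₂ = 1/ε_s+1/ε₂−1 = 3.342.
Solve for T_s⁴: T_s⁴ = (D₂·T₁⁴ + D₁·T₂⁴)/(D₁+D₂) = 4.139×10¹⁰ K⁴.

T_s ≈ 451 K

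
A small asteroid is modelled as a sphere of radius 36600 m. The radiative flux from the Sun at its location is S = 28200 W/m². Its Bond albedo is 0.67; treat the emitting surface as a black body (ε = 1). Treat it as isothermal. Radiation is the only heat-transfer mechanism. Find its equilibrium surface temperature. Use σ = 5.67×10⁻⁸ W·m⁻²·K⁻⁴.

T ≈ 450 K

At equilibrium, absorbed power = emitted power.
Absorbing cross-section = πr² = 4.208×10⁹ m²; emitting surface = 4πr² = 1.683×10¹⁰ m² (ratio 4).
(1−a)S·A_cross = εσ·A_surf·T⁴  ⇒  T⁴ = (1−a)S/(4σ).
T⁴ = 0.330·28200/(4·5.67×10⁻⁸) = 4.103×10¹⁰ K⁴.
T = (4.103×10¹⁰)^(1/4).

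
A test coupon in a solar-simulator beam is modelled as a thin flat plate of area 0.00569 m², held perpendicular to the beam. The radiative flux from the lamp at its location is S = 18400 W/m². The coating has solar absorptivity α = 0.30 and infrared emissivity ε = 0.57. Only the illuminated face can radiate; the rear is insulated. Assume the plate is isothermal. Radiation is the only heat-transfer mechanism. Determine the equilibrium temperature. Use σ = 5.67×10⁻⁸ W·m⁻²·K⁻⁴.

At equilibrium, absorbed power = emitted power.
Absorbing cross-section = A = 0.005690 m²; emitting surface = A = 0.005690 m² (ratio 1).
αS·A_cross = εσ·A_surf·T⁴  ⇒  T⁴ = αS/(ε·1σ).
T⁴ = 0.300·18400/(0.57·1·5.67×10⁻⁸) = 1.708×10¹¹ K⁴.
T = (1.708×10¹¹)^(1/4).

T ≈ 643 K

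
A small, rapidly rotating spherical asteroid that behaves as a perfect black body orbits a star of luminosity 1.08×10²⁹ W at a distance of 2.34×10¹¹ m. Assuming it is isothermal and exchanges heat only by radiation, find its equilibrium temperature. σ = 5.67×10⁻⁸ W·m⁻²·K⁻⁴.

T ≈ 912 K

First find the stellar flux at distance d: S = L/(4πd²) = 1.08×10²⁹/(4π·(2.34×10¹¹)²) = 1.570×10⁵ W/m².
For an isothermal sphere, absorbed (1−a)S·πr² = emitted σ·4πr²·T⁴, so T⁴ = (1−a)S/(4σ).
T⁴ = 1.00·1.570×10⁵/(4·5.67×10⁻⁸) = 6.921×10¹¹ K⁴.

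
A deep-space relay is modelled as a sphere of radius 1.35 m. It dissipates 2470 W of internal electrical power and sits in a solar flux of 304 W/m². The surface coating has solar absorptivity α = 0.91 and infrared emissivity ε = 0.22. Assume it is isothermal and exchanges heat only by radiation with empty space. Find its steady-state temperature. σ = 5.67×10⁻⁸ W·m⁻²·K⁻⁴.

T ≈ 345 K

At steady state, absorbed solar power + internal power = radiated power.
Absorbed: α·S·A_cross = 0.91·304·5.726 = 1584 W (cross-section πr²).
Total input = 1584 + 2470 = 4054 W.
Radiated: εσ·A_surf·T⁴ with A_surf = 4πr² = 22.90 m².
T⁴ = 4054/(0.22·5.67×10⁻⁸·22.90) = 1.419×10¹⁰ K⁴.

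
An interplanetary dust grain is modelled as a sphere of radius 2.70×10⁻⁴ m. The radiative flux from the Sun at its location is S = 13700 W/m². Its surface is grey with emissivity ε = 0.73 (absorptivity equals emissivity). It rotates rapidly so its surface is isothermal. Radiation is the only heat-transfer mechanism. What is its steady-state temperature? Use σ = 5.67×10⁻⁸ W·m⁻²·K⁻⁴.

T ≈ 496 K

At equilibrium, absorbed power = emitted power.
Absorbing cross-section = πr² = 2.290×10⁻⁷ m²; emitting surface = 4πr² = 9.161×10⁻⁷ m² (ratio 4).
εS·A_cross = εσ·A_surf·T⁴  ⇒  T⁴ = S/(4σ)   (ε cancels).
T⁴ = 13700/(4·5.67×10⁻⁸) = 6.041×10¹⁰ K⁴.
T = (6.041×10¹⁰)^(1/4).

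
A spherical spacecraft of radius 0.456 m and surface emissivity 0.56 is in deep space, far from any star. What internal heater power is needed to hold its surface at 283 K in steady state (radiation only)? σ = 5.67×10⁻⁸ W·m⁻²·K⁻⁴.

P ≈ 532 W

P = εσ·4πr²·T⁴.
4πr² = 2.613 m²; T⁴ = 6.414×10⁹ K⁴.
P = 0.56·5.67×10⁻⁸·2.613·6.414×10⁹.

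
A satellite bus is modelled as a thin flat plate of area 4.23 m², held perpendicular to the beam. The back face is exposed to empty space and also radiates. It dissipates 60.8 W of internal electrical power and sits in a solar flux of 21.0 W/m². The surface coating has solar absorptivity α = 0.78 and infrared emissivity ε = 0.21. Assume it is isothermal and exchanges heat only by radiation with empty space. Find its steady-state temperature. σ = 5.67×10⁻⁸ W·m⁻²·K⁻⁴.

At steady state, absorbed solar power + internal power = radiated power.
Absorbed: α·S·A_cross = 0.78·21.0·4.230 = 69.29 W (cross-section A).
Total input = 69.29 + 60.8 = 130.1 W.
Radiated: εσ·A_surf·T⁴ with A_surf = 2A = 8.460 m².
T⁴ = 130.1/(0.21·5.67×10⁻⁸·8.460) = 1.291×10⁹ K⁴.

T ≈ 190 K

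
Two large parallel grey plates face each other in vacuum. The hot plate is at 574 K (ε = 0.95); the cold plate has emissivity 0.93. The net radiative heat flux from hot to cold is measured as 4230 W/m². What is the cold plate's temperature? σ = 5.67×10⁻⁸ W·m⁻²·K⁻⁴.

T₂ ≈ 395 K

q = σ(T₁⁴ − T₂⁴)/(1/ε₁ + 1/ε₂ − 1); denominator = 1.128.
T₂⁴ = T₁⁴ − q·(1/ε₁+1/ε₂−1)/σ = 1.086×10¹¹ − 4230·1.128/5.67×10⁻⁸
    = 2.441×10¹⁰ K⁴.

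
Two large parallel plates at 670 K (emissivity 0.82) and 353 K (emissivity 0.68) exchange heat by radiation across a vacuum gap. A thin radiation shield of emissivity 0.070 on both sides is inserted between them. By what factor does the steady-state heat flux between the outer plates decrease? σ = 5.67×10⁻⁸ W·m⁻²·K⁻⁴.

Without shield: q₀ = σΔ(T⁴)/(1/ε₁+1/ε₂−1) with denominator 1.690.
With shield the two gaps are in series; the resistances add: (1/ε₁+1/ε_s−1)+(1/ε_s+1/ε₂−1) = 14.51+14.76 = 29.26.
Heat-flux ratio q₀/q = 29.26/1.690.

factor ≈ 17.3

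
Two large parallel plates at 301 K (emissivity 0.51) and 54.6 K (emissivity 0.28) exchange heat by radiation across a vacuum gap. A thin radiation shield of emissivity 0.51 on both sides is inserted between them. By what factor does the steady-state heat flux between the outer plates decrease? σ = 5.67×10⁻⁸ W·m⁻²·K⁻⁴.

Without shield: q₀ = σΔ(T⁴)/(1/ε₁+1/ε₂−1) with denominator 4.532.
With shield the two gaps are in series; the resistances add: (1/ε₁+1/ε_s−1)+(1/ε_s+1/ε₂−1) = 2.922+4.532 = 7.454.
Heat-flux ratio q₀/q = 7.454/4.532.

factor ≈ 1.64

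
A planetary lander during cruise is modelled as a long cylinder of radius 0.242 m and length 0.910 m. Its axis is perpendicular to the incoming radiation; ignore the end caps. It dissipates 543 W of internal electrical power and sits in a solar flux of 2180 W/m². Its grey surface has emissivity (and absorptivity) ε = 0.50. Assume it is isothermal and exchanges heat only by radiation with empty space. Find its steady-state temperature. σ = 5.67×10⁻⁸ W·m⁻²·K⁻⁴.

At steady state, absorbed solar power + internal power = radiated power.
Absorbed: α·S·A_cross = 0.50·2180·0.4404 = 480.1 W (cross-section 2rL).
Total input = 480.1 + 543 = 1023 W.
Radiated: εσ·A_surf·T⁴ with A_surf = 2πrL = 1.384 m².
T⁴ = 1023/(0.50·5.67×10⁻⁸·1.384) = 2.608×10¹⁰ K⁴.

T ≈ 402 K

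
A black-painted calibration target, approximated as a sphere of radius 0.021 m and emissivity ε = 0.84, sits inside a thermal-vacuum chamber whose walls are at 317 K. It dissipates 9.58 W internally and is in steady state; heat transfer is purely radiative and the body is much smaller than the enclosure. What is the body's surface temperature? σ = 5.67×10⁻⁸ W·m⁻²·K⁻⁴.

For a small grey body in a large enclosure, net radiated power = εσA(T⁴ − T_w⁴).
Steady state: P = εσA(T⁴ − T_w⁴) with A = 4πr² = 0.005542 m².
T⁴ = P/(εσA) + T_w⁴ = 9.58/(0.84·5.67×10⁻⁸·0.005542) + (317)⁴
    = 3.630×10¹⁰ + 1.010×10¹⁰ = 4.639×10¹⁰ K⁴.

T ≈ 464 K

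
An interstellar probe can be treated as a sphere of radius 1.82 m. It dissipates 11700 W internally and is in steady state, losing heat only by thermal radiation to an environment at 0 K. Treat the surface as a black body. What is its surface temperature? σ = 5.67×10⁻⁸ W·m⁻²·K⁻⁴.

Steady state: internal power = radiated power, P = εσA T⁴.
Radiating area A = 4πr² = 41.62 m².
T⁴ = P/(εσA) = 11700/(1.0·5.67×10⁻⁸·41.62) = 4.957×10⁹ K⁴.
T = (4.957×10⁹)^(1/4).

T ≈ 265 K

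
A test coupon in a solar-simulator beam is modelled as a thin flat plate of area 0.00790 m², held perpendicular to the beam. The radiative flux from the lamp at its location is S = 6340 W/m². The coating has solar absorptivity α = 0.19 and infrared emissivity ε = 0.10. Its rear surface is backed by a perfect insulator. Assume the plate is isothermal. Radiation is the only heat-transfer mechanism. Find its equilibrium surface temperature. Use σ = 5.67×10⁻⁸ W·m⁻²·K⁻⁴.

T ≈ 679 K

At equilibrium, absorbed power = emitted power.
Absorbing cross-section = A = 0.007900 m²; emitting surface = A = 0.007900 m² (ratio 1).
αS·A_cross = εσ·A_surf·T⁴  ⇒  T⁴ = αS/(ε·1σ).
T⁴ = 0.190·6340/(0.10·1·5.67×10⁻⁸) = 2.125×10¹¹ K⁴.
T = (2.125×10¹¹)^(1/4).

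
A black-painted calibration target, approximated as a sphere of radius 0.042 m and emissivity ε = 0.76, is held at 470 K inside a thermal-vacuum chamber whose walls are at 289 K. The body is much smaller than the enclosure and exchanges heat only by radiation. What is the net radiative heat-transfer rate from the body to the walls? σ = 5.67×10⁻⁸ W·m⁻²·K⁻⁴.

P_net ≈ 39.9 W

For a small grey body in a large enclosure: P_net = εσA(T_body⁴ − T_wall⁴).
A = 4πr² = 0.02217 m²; T_body⁴ − T_wall⁴ = 4.880×10¹⁰ − 6.976×10⁹ = 4.182×10¹⁰ K⁴.
|P_net| = 0.76·5.67×10⁻⁸·0.02217·4.182×10¹⁰.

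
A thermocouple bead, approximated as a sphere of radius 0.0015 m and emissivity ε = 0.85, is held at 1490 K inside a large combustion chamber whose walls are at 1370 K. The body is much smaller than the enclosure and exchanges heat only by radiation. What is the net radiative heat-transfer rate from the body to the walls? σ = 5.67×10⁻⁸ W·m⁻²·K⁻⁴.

For a small grey body in a large enclosure: P_net = εσA(T_body⁴ − T_wall⁴).
A = 4πr² = 2.827×10⁻⁵ m²; T_body⁴ − T_wall⁴ = 4.929×10¹² − 3.523×10¹² = 1.406×10¹² K⁴.
|P_net| = 0.85·5.67×10⁻⁸·2.827×10⁻⁵·1.406×10¹².

P_net ≈ 1.92 W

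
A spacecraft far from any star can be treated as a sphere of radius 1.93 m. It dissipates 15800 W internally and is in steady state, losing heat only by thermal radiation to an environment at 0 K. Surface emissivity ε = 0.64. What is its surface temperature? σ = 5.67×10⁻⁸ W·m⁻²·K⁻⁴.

T ≈ 311 K

Steady state: internal power = radiated power, P = εσA T⁴.
Radiating area A = 4πr² = 46.81 m².
T⁴ = P/(εσA) = 15800/(0.64·5.67×10⁻⁸·46.81) = 9.302×10⁹ K⁴.
T = (9.302×10⁹)^(1/4).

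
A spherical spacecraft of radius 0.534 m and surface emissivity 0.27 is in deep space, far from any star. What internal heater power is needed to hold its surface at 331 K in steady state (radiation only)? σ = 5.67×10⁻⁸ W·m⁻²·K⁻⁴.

P ≈ 658 W

P = εσ·4πr²·T⁴.
4πr² = 3.583 m²; T⁴ = 1.200×10¹⁰ K⁴.
P = 0.27·5.67×10⁻⁸·3.583·1.200×10¹⁰.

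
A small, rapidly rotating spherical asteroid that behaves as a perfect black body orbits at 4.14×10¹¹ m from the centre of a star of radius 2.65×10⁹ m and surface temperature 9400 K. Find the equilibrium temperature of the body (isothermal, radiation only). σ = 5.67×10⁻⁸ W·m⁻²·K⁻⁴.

T ≈ 532 K

The star's surface emits σT_*⁴; at distance d the flux is S = σT_*⁴(R_*/d)².
S = 5.67×10⁻⁸·(9400)⁴·(2.65×10⁹/4.14×10¹¹)² = 18140 W/m².
For an isothermal sphere T⁴ = (1−a)S/(4σ) = 7.997×10¹⁰ K⁴.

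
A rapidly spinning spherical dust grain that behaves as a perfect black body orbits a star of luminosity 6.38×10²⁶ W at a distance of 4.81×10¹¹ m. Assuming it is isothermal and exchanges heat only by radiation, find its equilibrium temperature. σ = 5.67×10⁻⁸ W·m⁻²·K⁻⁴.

T ≈ 176 K

First find the stellar flux at distance d: S = L/(4πd²) = 6.38×10²⁶/(4π·(4.81×10¹¹)²) = 219.4 W/m².
For an isothermal sphere, absorbed (1−a)S·πr² = emitted σ·4πr²·T⁴, so T⁴ = (1−a)S/(4σ).
T⁴ = 1.00·219.4/(4·5.67×10⁻⁸) = 9.676×10⁸ K⁴.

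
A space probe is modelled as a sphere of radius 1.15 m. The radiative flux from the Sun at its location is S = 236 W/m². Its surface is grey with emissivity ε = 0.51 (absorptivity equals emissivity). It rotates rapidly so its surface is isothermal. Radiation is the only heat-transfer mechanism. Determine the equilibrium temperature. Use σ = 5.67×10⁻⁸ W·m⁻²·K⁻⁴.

At equilibrium, absorbed power = emitted power.
Absorbing cross-section = πr² = 4.155 m²; emitting surface = 4πr² = 16.62 m² (ratio 4).
εS·A_cross = εσ·A_surf·T⁴  ⇒  T⁴ = S/(4σ)   (ε cancels).
T⁴ = 236/(4·5.67×10⁻⁸) = 1.041×10⁹ K⁴.
T = (1.041×10⁹)^(1/4).

T ≈ 180 K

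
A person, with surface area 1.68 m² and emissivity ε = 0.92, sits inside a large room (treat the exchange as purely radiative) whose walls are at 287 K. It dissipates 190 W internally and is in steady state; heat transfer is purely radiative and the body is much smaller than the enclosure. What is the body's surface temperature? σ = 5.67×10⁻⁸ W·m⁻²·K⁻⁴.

For a small grey body in a large enclosure, net radiated power = εσA(T⁴ − T_w⁴).
Steady state: P = εσA(T⁴ − T_w⁴) with A = 1.68 m².
T⁴ = P/(εσA) + T_w⁴ = 190/(0.92·5.67×10⁻⁸·1.680) + (287)⁴
    = 2.168×10⁹ + 6.785×10⁹ = 8.953×10⁹ K⁴.

T ≈ 308 K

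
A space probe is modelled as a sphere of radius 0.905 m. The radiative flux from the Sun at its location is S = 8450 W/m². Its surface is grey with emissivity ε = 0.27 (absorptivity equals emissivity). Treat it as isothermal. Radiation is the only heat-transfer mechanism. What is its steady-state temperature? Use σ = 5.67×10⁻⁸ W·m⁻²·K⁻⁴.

T ≈ 439 K

At equilibrium, absorbed power = emitted power.
Absorbing cross-section = πr² = 2.573 m²; emitting surface = 4πr² = 10.29 m² (ratio 4).
εS·A_cross = εσ·A_surf·T⁴  ⇒  T⁴ = S/(4σ)   (ε cancels).
T⁴ = 8450/(4·5.67×10⁻⁸) = 3.726×10¹⁰ K⁴.
T = (3.726×10¹⁰)^(1/4).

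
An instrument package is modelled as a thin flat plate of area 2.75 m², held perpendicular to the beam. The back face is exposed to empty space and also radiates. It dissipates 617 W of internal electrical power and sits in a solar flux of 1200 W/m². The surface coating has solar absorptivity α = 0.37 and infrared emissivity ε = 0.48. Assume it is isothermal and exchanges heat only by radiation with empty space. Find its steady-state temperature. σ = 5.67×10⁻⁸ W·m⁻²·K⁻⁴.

At steady state, absorbed solar power + internal power = radiated power.
Absorbed: α·S·A_cross = 0.37·1200·2.750 = 1221 W (cross-section A).
Total input = 1221 + 617 = 1838 W.
Radiated: εσ·A_surf·T⁴ with A_surf = 2A = 5.500 m².
T⁴ = 1838/(0.48·5.67×10⁻⁸·5.500) = 1.228×10¹⁰ K⁴.

T ≈ 333 K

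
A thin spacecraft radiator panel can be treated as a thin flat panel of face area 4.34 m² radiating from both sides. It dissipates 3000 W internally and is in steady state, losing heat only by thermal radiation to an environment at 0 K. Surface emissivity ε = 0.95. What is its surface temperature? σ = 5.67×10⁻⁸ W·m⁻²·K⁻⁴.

Steady state: internal power = radiated power, P = εσA T⁴.
Radiating area A = 2·4.34 = 8.680 m².
T⁴ = P/(εσA) = 3000/(0.95·5.67×10⁻⁸·8.680) = 6.416×10⁹ K⁴.
T = (6.416×10⁹)^(1/4).

T ≈ 283 K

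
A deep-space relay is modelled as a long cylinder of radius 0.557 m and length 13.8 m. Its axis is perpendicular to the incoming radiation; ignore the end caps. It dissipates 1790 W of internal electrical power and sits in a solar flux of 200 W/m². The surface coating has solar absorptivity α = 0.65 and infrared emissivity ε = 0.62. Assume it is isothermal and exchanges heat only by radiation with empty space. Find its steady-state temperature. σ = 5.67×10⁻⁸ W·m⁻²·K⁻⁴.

At steady state, absorbed solar power + internal power = radiated power.
Absorbed: α·S·A_cross = 0.65·200·15.37 = 1999 W (cross-section 2rL).
Total input = 1999 + 1790 = 3789 W.
Radiated: εσ·A_surf·T⁴ with A_surf = 2πrL = 48.30 m².
T⁴ = 3789/(0.62·5.67×10⁻⁸·48.30) = 2.231×10⁹ K⁴.

T ≈ 217 K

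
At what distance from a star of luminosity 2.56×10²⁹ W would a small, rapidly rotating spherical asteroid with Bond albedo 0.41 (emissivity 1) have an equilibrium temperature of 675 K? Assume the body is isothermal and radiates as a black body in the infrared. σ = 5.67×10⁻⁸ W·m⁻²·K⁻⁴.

d ≈ 5.05×10¹¹ m

For an isothermal black-emitting sphere, (1−a)S·πr² = σ·4πr²·T⁴ ⇒ S = 4σT⁴/(1−a).
S = 4·5.67×10⁻⁸·(675)⁴/0.590 = 79800 W/m².
Flux falls as S = L/(4πd²), so d = √(L/(4πS)) = √(2.56×10²⁹/(4π·79800)).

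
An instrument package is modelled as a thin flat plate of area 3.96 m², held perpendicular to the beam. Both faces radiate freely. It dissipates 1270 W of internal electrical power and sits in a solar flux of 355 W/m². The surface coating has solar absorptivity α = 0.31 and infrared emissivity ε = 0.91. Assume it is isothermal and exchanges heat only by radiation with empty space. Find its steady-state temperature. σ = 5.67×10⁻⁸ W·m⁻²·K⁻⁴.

At steady state, absorbed solar power + internal power = radiated power.
Absorbed: α·S·A_cross = 0.31·355·3.960 = 435.8 W (cross-section A).
Total input = 435.8 + 1270 = 1706 W.
Radiated: εσ·A_surf·T⁴ with A_surf = 2A = 7.920 m².
T⁴ = 1706/(0.91·5.67×10⁻⁸·7.920) = 4.174×10⁹ K⁴.

T ≈ 254 K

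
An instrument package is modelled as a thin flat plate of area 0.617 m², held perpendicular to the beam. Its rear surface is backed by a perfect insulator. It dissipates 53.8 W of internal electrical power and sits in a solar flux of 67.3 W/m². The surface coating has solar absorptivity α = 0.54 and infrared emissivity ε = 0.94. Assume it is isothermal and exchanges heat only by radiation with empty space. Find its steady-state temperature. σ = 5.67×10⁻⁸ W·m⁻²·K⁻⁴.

T ≈ 219 K

At steady state, absorbed solar power + internal power = radiated power.
Absorbed: α·S·A_cross = 0.54·67.3·0.6170 = 22.42 W (cross-section A).
Total input = 22.42 + 53.8 = 76.22 W.
Radiated: εσ·A_surf·T⁴ with A_surf = A = 0.6170 m².
T⁴ = 76.22/(0.94·5.67×10⁻⁸·0.6170) = 2.318×10⁹ K⁴.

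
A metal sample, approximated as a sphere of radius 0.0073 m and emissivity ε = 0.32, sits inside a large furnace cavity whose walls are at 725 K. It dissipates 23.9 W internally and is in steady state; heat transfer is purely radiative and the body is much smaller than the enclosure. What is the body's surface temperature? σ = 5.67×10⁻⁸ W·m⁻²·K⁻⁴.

For a small grey body in a large enclosure, net radiated power = εσA(T⁴ − T_w⁴).
Steady state: P = εσA(T⁴ − T_w⁴) with A = 4πr² = 6.697×10⁻⁴ m².
T⁴ = P/(εσA) + T_w⁴ = 23.9/(0.32·5.67×10⁻⁸·6.697×10⁻⁴) + (725)⁴
    = 1.967×10¹² + 2.763×10¹¹ = 2.243×10¹² K⁴.

T ≈ 1220 K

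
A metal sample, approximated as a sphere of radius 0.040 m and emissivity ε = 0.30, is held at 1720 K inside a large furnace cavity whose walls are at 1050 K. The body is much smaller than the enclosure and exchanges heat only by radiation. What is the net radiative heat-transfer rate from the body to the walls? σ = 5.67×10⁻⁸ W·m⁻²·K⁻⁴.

For a small grey body in a large enclosure: P_net = εσA(T_body⁴ − T_wall⁴).
A = 4πr² = 0.02011 m²; T_body⁴ − T_wall⁴ = 8.752×10¹² − 1.216×10¹² = 7.537×10¹² K⁴.
|P_net| = 0.30·5.67×10⁻⁸·0.02011·7.537×10¹².

P_net ≈ 2580 W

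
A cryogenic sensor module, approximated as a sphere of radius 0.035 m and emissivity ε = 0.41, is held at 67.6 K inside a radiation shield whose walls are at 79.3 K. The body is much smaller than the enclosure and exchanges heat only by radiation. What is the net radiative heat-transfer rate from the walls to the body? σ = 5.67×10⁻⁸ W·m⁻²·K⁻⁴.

P_net ≈ 0.00668 W

For a small grey body in a large enclosure: P_net = εσA(T_body⁴ − T_wall⁴).
A = 4πr² = 0.01539 m²; T_body⁴ − T_wall⁴ = 2.088×10⁷ − 3.955×10⁷ = -1.866×10⁷ K⁴.
|P_net| = 0.41·5.67×10⁻⁸·0.01539·1.866×10⁷.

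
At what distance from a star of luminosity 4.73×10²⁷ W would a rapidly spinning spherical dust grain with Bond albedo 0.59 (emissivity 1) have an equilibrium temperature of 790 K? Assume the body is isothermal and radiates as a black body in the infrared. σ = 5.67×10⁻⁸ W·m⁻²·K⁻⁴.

d ≈ 4.18×10¹⁰ m

For an isothermal black-emitting sphere, (1−a)S·πr² = σ·4πr²·T⁴ ⇒ S = 4σT⁴/(1−a).
S = 4·5.67×10⁻⁸·(790)⁴/0.410 = 2.155×10⁵ W/m².
Flux falls as S = L/(4πd²), so d = √(L/(4πS)) = √(4.73×10²⁷/(4π·2.155×10⁵)).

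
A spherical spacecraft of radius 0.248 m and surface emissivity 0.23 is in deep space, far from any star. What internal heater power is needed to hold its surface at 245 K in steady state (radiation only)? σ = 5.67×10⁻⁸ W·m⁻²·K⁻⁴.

P = εσ·4πr²·T⁴.
4πr² = 0.7729 m²; T⁴ = 3.603×10⁹ K⁴.
P = 0.23·5.67×10⁻⁸·0.7729·3.603×10⁹.

P ≈ 36.3 W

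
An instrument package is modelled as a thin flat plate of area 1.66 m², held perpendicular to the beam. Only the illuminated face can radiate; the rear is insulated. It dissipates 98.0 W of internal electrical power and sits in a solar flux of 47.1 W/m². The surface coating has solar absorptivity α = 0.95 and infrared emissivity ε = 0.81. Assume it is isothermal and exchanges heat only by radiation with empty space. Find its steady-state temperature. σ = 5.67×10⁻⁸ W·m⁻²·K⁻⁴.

T ≈ 218 K

At steady state, absorbed solar power + internal power = radiated power.
Absorbed: α·S·A_cross = 0.95·47.1·1.660 = 74.28 W (cross-section A).
Total input = 74.28 + 98.0 = 172.3 W.
Radiated: εσ·A_surf·T⁴ with A_surf = A = 1.660 m².
T⁴ = 172.3/(0.81·5.67×10⁻⁸·1.660) = 2.260×10⁹ K⁴.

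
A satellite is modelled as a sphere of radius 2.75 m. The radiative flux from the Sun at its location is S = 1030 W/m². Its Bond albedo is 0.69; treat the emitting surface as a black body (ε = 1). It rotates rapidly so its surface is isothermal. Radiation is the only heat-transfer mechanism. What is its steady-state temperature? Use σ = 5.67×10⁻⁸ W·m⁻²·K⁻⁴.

At equilibrium, absorbed power = emitted power.
Absorbing cross-section = πr² = 23.76 m²; emitting surface = 4πr² = 95.03 m² (ratio 4).
(1−a)S·A_cross = εσ·A_surf·T⁴  ⇒  T⁴ = (1−a)S/(4σ).
T⁴ = 0.310·1030/(4·5.67×10⁻⁸) = 1.408×10⁹ K⁴.
T = (1.408×10⁹)^(1/4).

T ≈ 194 K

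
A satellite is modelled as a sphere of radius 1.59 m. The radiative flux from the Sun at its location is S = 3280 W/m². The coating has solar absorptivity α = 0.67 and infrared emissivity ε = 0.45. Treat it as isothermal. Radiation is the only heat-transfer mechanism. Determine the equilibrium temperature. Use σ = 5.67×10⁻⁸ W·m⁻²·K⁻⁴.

T ≈ 383 K

At equilibrium, absorbed power = emitted power.
Absorbing cross-section = πr² = 7.942 m²; emitting surface = 4πr² = 31.77 m² (ratio 4).
αS·A_cross = εσ·A_surf·T⁴  ⇒  T⁴ = αS/(ε·4σ).
T⁴ = 0.670·3280/(0.45·4·5.67×10⁻⁸) = 2.153×10¹⁰ K⁴.
T = (2.153×10¹⁰)^(1/4).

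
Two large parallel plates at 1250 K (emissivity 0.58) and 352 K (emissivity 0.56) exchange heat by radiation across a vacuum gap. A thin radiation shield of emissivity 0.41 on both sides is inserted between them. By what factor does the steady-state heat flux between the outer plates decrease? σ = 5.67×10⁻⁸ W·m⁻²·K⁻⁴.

Without shield: q₀ = σΔ(T⁴)/(1/ε₁+1/ε₂−1) with denominator 2.510.
With shield the two gaps are in series; the resistances add: (1/ε₁+1/ε_s−1)+(1/ε_s+1/ε₂−1) = 3.163+3.225 = 6.388.
Heat-flux ratio q₀/q = 6.388/2.510.

factor ≈ 2.55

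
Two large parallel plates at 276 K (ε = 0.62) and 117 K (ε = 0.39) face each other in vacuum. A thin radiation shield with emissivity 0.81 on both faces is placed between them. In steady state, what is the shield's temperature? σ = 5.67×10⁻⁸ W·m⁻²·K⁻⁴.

In steady state the net flux on the hot side equals that on the cold side.
σ(T₁⁴−T_s⁴)/D₁ = σ(T_s⁴−T₂⁴)/D₂, with D₁ = 1/ε₁+1/ε_s−1 = 1.847, D₂ = 1/ε_s+1/ε₂−1 = 2.799.
Solve for T_s⁴: T_s⁴ = (D₂·T₁⁴ + D₁·T₂⁴)/(D₁+D₂) = 3.570×10⁹ K⁴.

T_s ≈ 244 K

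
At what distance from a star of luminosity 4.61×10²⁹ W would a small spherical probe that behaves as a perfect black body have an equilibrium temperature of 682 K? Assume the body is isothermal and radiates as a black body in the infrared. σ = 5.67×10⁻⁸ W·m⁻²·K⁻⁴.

For an isothermal black-emitting sphere, (1−a)S·πr² = σ·4πr²·T⁴ ⇒ S = 4σT⁴/(1−a).
S = 4·5.67×10⁻⁸·(682)⁴/1.00 = 49070 W/m².
Flux falls as S = L/(4πd²), so d = √(L/(4πS)) = √(4.61×10²⁹/(4π·49070)).

d ≈ 8.65×10¹¹ m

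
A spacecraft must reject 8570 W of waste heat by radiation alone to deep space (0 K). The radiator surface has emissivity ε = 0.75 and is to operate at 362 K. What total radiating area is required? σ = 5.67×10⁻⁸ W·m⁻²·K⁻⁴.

P = εσA T⁴ ⇒ A = P/(εσT⁴).
T⁴ = 1.717×10¹⁰ K⁴.
A = 8570/(0.75 × 5.67×10⁻⁸ × 1.717×10¹⁰).

A ≈ 11.7 m²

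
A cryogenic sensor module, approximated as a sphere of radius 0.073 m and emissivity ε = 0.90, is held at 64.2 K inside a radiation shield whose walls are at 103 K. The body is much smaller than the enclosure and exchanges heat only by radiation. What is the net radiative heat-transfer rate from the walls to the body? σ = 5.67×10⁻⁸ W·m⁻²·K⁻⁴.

P_net ≈ 0.327 W

For a small grey body in a large enclosure: P_net = εσA(T_body⁴ − T_wall⁴).
A = 4πr² = 0.06697 m²; T_body⁴ − T_wall⁴ = 1.699×10⁷ − 1.126×10⁸ = -9.556×10⁷ K⁴.
|P_net| = 0.90·5.67×10⁻⁸·0.06697·9.556×10⁷.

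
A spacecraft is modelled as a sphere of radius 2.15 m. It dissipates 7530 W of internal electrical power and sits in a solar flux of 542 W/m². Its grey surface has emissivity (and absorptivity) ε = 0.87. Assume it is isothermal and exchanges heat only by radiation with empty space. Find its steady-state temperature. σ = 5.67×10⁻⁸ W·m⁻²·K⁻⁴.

T ≈ 266 K

At steady state, absorbed solar power + internal power = radiated power.
Absorbed: α·S·A_cross = 0.87·542·14.52 = 6848 W (cross-section πr²).
Total input = 6848 + 7530 = 14380 W.
Radiated: εσ·A_surf·T⁴ with A_surf = 4πr² = 58.09 m².
T⁴ = 14380/(0.87·5.67×10⁻⁸·58.09) = 5.018×10⁹ K⁴.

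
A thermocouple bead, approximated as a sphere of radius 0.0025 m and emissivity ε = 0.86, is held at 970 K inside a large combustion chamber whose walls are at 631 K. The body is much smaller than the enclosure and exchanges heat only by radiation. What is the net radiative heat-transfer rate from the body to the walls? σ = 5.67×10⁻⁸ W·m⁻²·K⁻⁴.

P_net ≈ 2.78 W

For a small grey body in a large enclosure: P_net = εσA(T_body⁴ − T_wall⁴).
A = 4πr² = 7.854×10⁻⁵ m²; T_body⁴ − T_wall⁴ = 8.853×10¹¹ − 1.585×10¹¹ = 7.268×10¹¹ K⁴.
|P_net| = 0.86·5.67×10⁻⁸·7.854×10⁻⁵·7.268×10¹¹.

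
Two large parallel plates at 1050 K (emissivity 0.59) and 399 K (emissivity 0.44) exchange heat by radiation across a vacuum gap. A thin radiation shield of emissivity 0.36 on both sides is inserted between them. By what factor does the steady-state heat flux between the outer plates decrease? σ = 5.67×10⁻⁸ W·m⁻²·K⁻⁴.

factor ≈ 2.54

Without shield: q₀ = σΔ(T⁴)/(1/ε₁+1/ε₂−1) with denominator 2.968.
With shield the two gaps are in series; the resistances add: (1/ε₁+1/ε_s−1)+(1/ε_s+1/ε₂−1) = 3.473+4.051 = 7.523.
Heat-flux ratio q₀/q = 7.523/2.968.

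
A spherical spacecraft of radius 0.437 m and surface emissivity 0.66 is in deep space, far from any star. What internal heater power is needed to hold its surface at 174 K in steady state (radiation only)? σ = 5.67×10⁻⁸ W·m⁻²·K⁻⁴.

P ≈ 82.3 W

P = εσ·4πr²·T⁴.
4πr² = 2.400 m²; T⁴ = 9.166×10⁸ K⁴.
P = 0.66·5.67×10⁻⁸·2.400·9.166×10⁸.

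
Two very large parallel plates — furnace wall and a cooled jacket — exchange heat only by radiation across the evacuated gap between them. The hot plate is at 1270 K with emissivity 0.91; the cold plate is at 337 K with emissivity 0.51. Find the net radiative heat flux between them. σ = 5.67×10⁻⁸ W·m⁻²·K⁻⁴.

For two infinite grey parallel plates, q = σ(T₁⁴ − T₂⁴)/(1/ε₁ + 1/ε₂ − 1).
T₁⁴ − T₂⁴ = 2.601×10¹² − 1.290×10¹⁰ = 2.589×10¹² K⁴.
1/ε₁ + 1/ε₂ − 1 = 1.099 + 1.961 − 1 = 2.060.
q = 5.67×10⁻⁸ × 2.589×10¹² / 2.060.

q ≈ 71300 W/m²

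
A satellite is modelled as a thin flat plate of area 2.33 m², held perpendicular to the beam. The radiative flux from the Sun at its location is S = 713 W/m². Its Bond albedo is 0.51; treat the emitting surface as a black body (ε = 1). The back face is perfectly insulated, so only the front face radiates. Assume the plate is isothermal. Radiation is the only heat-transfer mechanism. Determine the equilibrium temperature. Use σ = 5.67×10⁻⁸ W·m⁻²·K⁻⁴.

At equilibrium, absorbed power = emitted power.
Absorbing cross-section = A = 2.330 m²; emitting surface = A = 2.330 m² (ratio 1).
(1−a)S·A_cross = εσ·A_surf·T⁴  ⇒  T⁴ = (1−a)S/(1σ).
T⁴ = 0.490·713/(1·5.67×10⁻⁸) = 6.162×10⁹ K⁴.
T = (6.162×10⁹)^(1/4).

T ≈ 280 K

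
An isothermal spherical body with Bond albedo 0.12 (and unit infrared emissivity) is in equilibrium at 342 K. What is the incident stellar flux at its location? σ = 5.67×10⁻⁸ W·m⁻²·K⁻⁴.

S ≈ 3530 W/m²

(1−a)S·πr² = σ·4πr²·T⁴ ⇒ S = 4σT⁴/(1−a).
S = 4·5.67×10⁻⁸·1.368×10¹⁰/0.880.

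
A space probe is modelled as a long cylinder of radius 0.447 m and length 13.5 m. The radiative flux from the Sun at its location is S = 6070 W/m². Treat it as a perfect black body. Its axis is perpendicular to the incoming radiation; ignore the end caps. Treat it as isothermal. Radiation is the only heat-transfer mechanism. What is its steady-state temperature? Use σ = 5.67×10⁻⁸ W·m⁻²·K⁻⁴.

T ≈ 430 K

At equilibrium, absorbed power = emitted power.
Absorbing cross-section = 2rL = 12.07 m²; emitting surface = 2πrL = 37.92 m² (ratio π).
S·A_cross = εσ·A_surf·T⁴  ⇒  T⁴ = S/(πσ).
T⁴ = 1.00·6070/(π·5.67×10⁻⁸) = 3.408×10¹⁰ K⁴.
T = (3.408×10¹⁰)^(1/4).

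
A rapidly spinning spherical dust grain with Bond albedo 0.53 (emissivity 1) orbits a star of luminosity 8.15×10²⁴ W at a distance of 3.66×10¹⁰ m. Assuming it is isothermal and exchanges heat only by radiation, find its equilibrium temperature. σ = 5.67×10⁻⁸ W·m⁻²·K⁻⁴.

First find the stellar flux at distance d: S = L/(4πd²) = 8.15×10²⁴/(4π·(3.66×10¹⁰)²) = 484.2 W/m².
For an isothermal sphere, absorbed (1−a)S·πr² = emitted σ·4πr²·T⁴, so T⁴ = (1−a)S/(4σ).
T⁴ = 0.470·484.2/(4·5.67×10⁻⁸) = 1.003×10⁹ K⁴.

T ≈ 178 K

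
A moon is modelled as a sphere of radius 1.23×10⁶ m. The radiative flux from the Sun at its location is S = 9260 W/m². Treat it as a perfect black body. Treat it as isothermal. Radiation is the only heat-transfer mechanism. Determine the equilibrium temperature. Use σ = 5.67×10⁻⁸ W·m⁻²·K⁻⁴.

T ≈ 450 K

At equilibrium, absorbed power = emitted power.
Absorbing cross-section = πr² = 4.753×10¹² m²; emitting surface = 4πr² = 1.901×10¹³ m² (ratio 4).
S·A_cross = εσ·A_surf·T⁴  ⇒  T⁴ = S/(4σ).
T⁴ = 1.00·9260/(4·5.67×10⁻⁸) = 4.083×10¹⁰ K⁴.
T = (4.083×10¹⁰)^(1/4).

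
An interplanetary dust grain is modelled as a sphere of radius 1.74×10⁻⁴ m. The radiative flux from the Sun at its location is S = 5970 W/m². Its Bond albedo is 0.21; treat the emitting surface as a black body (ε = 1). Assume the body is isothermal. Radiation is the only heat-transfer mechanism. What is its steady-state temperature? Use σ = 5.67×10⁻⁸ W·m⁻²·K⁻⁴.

T ≈ 380 K

At equilibrium, absorbed power = emitted power.
Absorbing cross-section = πr² = 9.511×10⁻⁸ m²; emitting surface = 4πr² = 3.805×10⁻⁷ m² (ratio 4).
(1−a)S·A_cross = εσ·A_surf·T⁴  ⇒  T⁴ = (1−a)S/(4σ).
T⁴ = 0.790·5970/(4·5.67×10⁻⁸) = 2.079×10¹⁰ K⁴.
T = (2.079×10¹⁰)^(1/4).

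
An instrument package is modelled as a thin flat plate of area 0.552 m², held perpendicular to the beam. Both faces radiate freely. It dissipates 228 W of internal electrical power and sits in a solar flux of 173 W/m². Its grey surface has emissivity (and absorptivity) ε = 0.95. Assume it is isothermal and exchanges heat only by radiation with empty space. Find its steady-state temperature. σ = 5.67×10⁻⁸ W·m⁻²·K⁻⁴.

At steady state, absorbed solar power + internal power = radiated power.
Absorbed: α·S·A_cross = 0.95·173·0.5520 = 90.72 W (cross-section A).
Total input = 90.72 + 228 = 318.7 W.
Radiated: εσ·A_surf·T⁴ with A_surf = 2A = 1.104 m².
T⁴ = 318.7/(0.95·5.67×10⁻⁸·1.104) = 5.360×10⁹ K⁴.

T ≈ 271 K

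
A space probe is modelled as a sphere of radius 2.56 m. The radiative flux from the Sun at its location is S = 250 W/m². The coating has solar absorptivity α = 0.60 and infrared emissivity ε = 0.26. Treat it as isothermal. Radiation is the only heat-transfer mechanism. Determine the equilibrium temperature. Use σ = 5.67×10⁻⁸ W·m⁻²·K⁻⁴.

At equilibrium, absorbed power = emitted power.
Absorbing cross-section = πr² = 20.59 m²; emitting surface = 4πr² = 82.35 m² (ratio 4).
αS·A_cross = εσ·A_surf·T⁴  ⇒  T⁴ = αS/(ε·4σ).
T⁴ = 0.600·250/(0.26·4·5.67×10⁻⁸) = 2.544×10⁹ K⁴.
T = (2.544×10⁹)^(1/4).

T ≈ 225 K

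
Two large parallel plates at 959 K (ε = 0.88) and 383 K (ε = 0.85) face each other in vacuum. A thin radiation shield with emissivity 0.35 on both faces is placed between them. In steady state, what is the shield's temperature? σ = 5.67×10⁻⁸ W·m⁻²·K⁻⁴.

In steady state the net flux on the hot side equals that on the cold side.
σ(T₁⁴−T_s⁴)/D₁ = σ(T_s⁴−T₂⁴)/D₂, with D₁ = 1/ε₁+1/ε_s−1 = 2.994, D₂ = 1/ε_s+1/ε₂−1 = 3.034.
Solve for T_s⁴: T_s⁴ = (D₂·T₁⁴ + D₁·T₂⁴)/(D₁+D₂) = 4.364×10¹¹ K⁴.

T_s ≈ 813 K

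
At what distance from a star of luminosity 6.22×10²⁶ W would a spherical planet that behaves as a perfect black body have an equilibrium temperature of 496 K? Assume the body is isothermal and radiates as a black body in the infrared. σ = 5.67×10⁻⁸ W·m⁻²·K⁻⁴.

d ≈ 6.00×10¹⁰ m

For an isothermal black-emitting sphere, (1−a)S·πr² = σ·4πr²·T⁴ ⇒ S = 4σT⁴/(1−a).
S = 4·5.67×10⁻⁸·(496)⁴/1.00 = 13730 W/m².
Flux falls as S = L/(4πd²), so d = √(L/(4πS)) = √(6.22×10²⁶/(4π·13730)).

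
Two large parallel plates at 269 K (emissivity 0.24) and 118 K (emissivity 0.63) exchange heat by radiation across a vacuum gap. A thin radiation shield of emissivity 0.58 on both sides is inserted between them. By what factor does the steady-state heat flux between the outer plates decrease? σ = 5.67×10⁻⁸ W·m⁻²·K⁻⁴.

factor ≈ 1.51

Without shield: q₀ = σΔ(T⁴)/(1/ε₁+1/ε₂−1) with denominator 4.754.
With shield the two gaps are in series; the resistances add: (1/ε₁+1/ε_s−1)+(1/ε_s+1/ε₂−1) = 4.891+2.311 = 7.202.
Heat-flux ratio q₀/q = 7.202/4.754.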